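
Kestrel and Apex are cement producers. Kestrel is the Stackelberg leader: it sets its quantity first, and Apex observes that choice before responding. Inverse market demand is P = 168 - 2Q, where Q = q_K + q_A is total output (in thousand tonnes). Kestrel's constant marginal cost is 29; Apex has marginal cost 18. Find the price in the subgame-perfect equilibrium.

61

Solve by backward induction. Given q_K, the follower Apex maximises π_A = (168 - 2q_K - 2q_A)q_A - 18q_A.
Setting the follower's marginal profit to zero, 150 - 2q_K - 4q_A = 0, i.e. q_A = (150 - 2q_K)/4.
The leader anticipates this reaction. Substituting into P = 168 - 2Q gives P = 93 - q_K, so π_K = (93 - q_K)q_K - 29q_K.
Leader FOC: 64 - 2q_K = 0, so q_K = 32.
Then q_A = (150 - 2·32)/4 = 43/2.
Total output Q = 107/2, so price P = 168 - 2·(107/2) = 61.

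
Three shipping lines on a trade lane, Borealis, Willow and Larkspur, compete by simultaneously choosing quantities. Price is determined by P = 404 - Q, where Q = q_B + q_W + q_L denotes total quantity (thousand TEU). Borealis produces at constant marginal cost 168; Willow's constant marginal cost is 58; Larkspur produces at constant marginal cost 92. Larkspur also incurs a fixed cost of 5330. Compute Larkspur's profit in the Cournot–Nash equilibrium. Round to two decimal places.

2502.25

Borealis's profit: π_B = (404 - Q)q_B - (168q_B). Setting ∂π_B/∂q_B = 0: 236 - 2q_B - (q_W + q_L) = 0.
Willow's profit: π_W = (404 - Q)q_W - (58q_W). Setting ∂π_W/∂q_W = 0: 346 - 2q_W - (q_B + q_L) = 0.
Larkspur's profit: π_L = (404 - Q)q_L - (92q_L). Setting ∂π_L/∂q_L = 0: 312 - 2q_L - (q_B + q_W) = 0.
Summing all 3 equations gives 894 − 4Q = 0, hence Q = 447/2.
Back-substituting: q_B = (236 − 447/2) = 25/2, q_W = (346 − 447/2) = 245/2, q_L = (312 − 447/2) = 177/2.
Price P = 404 - 447/2 = 361/2.
Larkspur's profit: (361/2 - 92)·(177/2) - 5330 = 2502.2500.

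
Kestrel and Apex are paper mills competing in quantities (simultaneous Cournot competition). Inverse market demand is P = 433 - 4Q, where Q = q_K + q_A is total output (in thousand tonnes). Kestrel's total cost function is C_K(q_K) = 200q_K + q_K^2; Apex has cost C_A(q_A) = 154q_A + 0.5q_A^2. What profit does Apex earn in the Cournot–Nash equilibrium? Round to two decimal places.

Kestrel's profit: π_K = (433 - 4Q)q_K - (200q_K + q_K²). Setting ∂π_K/∂q_K = 0: 233 - 10q_K - 4(q_A) = 0.
Apex's first-order condition: 279 - 9q_A - 4(q_K) = 0.
Rearranging gives the reaction functions q_K = (233 - 4q_A)/10 and q_A = (279 - 4q_K)/9.
Substituting one into the other gives q_K = 981/74 and q_A = 929/37.
Price P = 433 - 4·38.3649 = 279.5405.
Apex's profit: 279.5405·(929/37) - 154·(929/37) - (1/2)(929/37)² = 2836.8769.

2836.88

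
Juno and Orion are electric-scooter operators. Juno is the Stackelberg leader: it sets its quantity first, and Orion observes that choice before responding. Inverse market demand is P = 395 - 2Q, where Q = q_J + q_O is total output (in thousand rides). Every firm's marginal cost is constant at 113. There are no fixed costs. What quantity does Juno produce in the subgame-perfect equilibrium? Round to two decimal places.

Solve by backward induction. Given q_J, the follower Orion maximises π_O = (395 - 2q_J - 2q_O)q_O - 113q_O.
Follower FOC: 282 - 2q_J - 4q_O = 0, so q_O(q_J) = (282 - 2q_J)/4.
The leader anticipates this reaction. Substituting into P = 395 - 2Q gives P = 254 - q_J, so π_J = (254 - q_J)q_J - 113q_J.
Maximising: ∂π_J/∂q_J = 141 - 2q_J = 0, giving q_J = 141/2.
Then q_O = (282 - 2·(141/2))/4 = 141/4.

70.50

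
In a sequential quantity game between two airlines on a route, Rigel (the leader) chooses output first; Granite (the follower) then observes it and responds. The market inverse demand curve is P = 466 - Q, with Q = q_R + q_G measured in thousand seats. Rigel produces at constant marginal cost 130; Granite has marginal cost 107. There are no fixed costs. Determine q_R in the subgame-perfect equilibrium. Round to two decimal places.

156.50

The follower Granite best-responds to any q_R: π_G = (466 - Q)q_G - 107q_G.
Follower FOC: 359 - q_R - 2q_G = 0, so q_G(q_R) = (359 - q_R)/2.
Rigel substitutes q_G(q_R) into its own profit: π_R = q_R(466 - q_R - (359 - q_R)/2) - 130q_R = (573/2 - (1/2)q_R)q_R - 130q_R.
Leader FOC: 313/2 - q_R = 0, so q_R = 313/2.
Then q_G = (359 - 313/2)/2 = 405/4.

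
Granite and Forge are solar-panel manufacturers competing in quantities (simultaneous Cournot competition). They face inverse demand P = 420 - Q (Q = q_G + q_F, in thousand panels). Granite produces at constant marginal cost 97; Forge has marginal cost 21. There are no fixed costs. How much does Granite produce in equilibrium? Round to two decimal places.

82.33

Granite's profit: π_G = (420 - Q)q_G - (97q_G). Setting ∂π_G/∂q_G = 0: 323 - 2q_G - (q_F) = 0.
Forge's profit: π_F = (420 - Q)q_F - (21q_F). Setting ∂π_F/∂q_F = 0: 399 - 2q_F - (q_G) = 0.
So q_G = (323 - q_F)/2 and q_F = (399 - q_G)/2.
Substituting one into the other gives q_G = 247/3 and q_F = 475/3.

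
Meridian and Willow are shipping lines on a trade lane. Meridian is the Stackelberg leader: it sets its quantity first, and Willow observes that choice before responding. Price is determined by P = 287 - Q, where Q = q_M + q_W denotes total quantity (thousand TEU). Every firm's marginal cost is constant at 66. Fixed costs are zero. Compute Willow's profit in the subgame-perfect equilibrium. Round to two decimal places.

The follower Willow best-responds to any q_M: π_W = (287 - Q)q_W - 66q_W.
Follower FOC: 221 - q_M - 2q_W = 0, so q_W(q_M) = (221 - q_M)/2.
The leader anticipates this reaction. Substituting into P = 287 - Q gives P = 353/2 - (1/2)q_M, so π_M = (353/2 - (1/2)q_M)q_M - 66q_M.
The leader's first-order condition 221/2 - q_M = 0 yields q_M = 221/2.
Then q_W = (221 - 221/2)/2 = 221/4.
Price P = 287 - 663/4 = 485/4.
Willow's profit: (485/4 - 66)·(221/4) = 3052.5625.

3052.56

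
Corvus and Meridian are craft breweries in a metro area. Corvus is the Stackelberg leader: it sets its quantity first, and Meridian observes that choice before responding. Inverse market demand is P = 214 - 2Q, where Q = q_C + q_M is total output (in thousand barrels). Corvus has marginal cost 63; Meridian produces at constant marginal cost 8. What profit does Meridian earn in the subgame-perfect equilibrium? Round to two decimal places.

The follower Meridian best-responds to any q_C: π_M = (214 - 2Q)q_M - 8q_M.
Setting the follower's marginal profit to zero, 206 - 2q_C - 4q_M = 0, i.e. q_M = (206 - 2q_C)/4.
The leader anticipates this reaction. Substituting into P = 214 - 2Q gives P = 111 - q_C, so π_C = (111 - q_C)q_C - 63q_C.
The leader's first-order condition 48 - 2q_C = 0 yields q_C = 24.
Then q_M = (206 - 2·24)/4 = 79/2.
Price P = 214 - 2·(127/2) = 87.
Meridian's profit: (87 - 8)·(79/2) = 3120.5000.

3120.50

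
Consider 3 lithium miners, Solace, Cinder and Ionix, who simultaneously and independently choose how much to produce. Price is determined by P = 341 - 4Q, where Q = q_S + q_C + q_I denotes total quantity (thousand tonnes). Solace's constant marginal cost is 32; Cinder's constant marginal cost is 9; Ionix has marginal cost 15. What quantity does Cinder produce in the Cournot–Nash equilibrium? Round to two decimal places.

22.56

Solace's profit: π_S = (341 - 4Q)q_S - (32q_S). Setting ∂π_S/∂q_S = 0: 309 - 8q_S - 4(q_C + q_I) = 0.
Cinder's first-order condition: 332 - 8q_C - 4(q_S + q_I) = 0.
Ionix's profit: π_I = (341 - 4Q)q_I - (15q_I). Setting ∂π_I/∂q_I = 0: 326 - 8q_I - 4(q_S + q_C) = 0.
Adding the 3 conditions: 967 − 8Q − 8Q = 0, i.e. Q = 967/16.
Back-substituting: q_S = (309 − 967/4)/4 = 269/16, q_C = (332 − 967/4)/4 = 361/16, q_I = (326 − 967/4)/4 = 337/16.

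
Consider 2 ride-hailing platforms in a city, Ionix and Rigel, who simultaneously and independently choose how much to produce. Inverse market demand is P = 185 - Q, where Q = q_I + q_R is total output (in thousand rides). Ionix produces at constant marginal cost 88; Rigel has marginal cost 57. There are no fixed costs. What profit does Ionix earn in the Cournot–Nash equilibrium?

484

Ionix's profit: π_I = (185 - Q)q_I - (88q_I). Setting ∂π_I/∂q_I = 0: 97 - 2q_I - (q_R) = 0.
Rigel's first-order condition: 128 - 2q_R - (q_I) = 0.
So q_I = (97 - q_R)/2 and q_R = (128 - q_I)/2.
Solving the pair: q_I = 22, q_R = 53.
Price P = 185 - 75 = 110.
Ionix's profit: (110 - 88)·22 = 484.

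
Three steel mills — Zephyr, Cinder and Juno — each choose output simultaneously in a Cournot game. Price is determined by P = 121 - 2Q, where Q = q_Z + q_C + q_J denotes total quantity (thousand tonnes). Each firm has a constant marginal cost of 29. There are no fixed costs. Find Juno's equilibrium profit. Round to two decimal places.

264.50

Each firm earns π_i = (121 - 2Q)q_i - 29q_i.
First-order condition (treating rivals' output as given): 92 - 4q_i - 2·Σ_{j≠i} q_j = 0.
By symmetry each firm produces the same amount; substituting Σ_{j≠i} q_j = 2q_i yields q_i = 92/8 = 23/2.
Price P = 121 - 2·(69/2) = 52.
Juno's profit: (52 - 29)·(23/2) = 529/2.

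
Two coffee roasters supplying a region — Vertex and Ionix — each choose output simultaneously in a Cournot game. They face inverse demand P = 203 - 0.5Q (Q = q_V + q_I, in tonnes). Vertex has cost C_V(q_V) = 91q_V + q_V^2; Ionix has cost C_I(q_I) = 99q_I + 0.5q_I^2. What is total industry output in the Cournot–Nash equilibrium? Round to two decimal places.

74.43

Vertex's profit: π_V = (203 - 0.5Q)q_V - (91q_V + q_V²). Setting ∂π_V/∂q_V = 0: 112 - 3q_V - (1/2)(q_I) = 0.
Ionix's first-order condition: 104 - 2q_I - (1/2)(q_V) = 0.
Rearranging gives the reaction functions q_V = (112 - (1/2)q_I)/3 and q_I = (104 - (1/2)q_V)/2.
Substituting one into the other gives q_V = 688/23 and q_I = 1024/23.
Total output Q = 688/23 + 1024/23 = 1712/23.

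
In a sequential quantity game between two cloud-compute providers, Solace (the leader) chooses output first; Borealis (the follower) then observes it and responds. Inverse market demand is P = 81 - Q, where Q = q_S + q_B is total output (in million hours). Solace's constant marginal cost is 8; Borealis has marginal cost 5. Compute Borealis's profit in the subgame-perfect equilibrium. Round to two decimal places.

The follower Borealis best-responds to any q_S: π_B = (81 - Q)q_B - 5q_B.
∂π_B/∂q_B = 76 - q_S - 2q_B = 0 gives the reaction function q_B = (76 - q_S)/2.
The leader anticipates this reaction. Substituting into P = 81 - Q gives P = 43 - (1/2)q_S, so π_S = (43 - (1/2)q_S)q_S - 8q_S.
Maximising: ∂π_S/∂q_S = 35 - q_S = 0, giving q_S = 35.
Then q_B = (76 - 35)/2 = 41/2.
Price P = 81 - 111/2 = 51/2.
Borealis's profit: (51/2 - 5)·(41/2) = 1681/4.

420.25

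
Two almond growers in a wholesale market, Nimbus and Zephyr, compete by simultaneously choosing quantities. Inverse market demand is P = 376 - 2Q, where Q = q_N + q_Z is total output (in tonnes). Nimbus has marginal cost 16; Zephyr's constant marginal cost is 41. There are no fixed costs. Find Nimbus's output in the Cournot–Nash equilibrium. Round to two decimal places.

64.17

Nimbus's profit: π_N = (376 - 2Q)q_N - (16q_N). Setting ∂π_N/∂q_N = 0: 360 - 4q_N - 2(q_Z) = 0.
Zephyr's first-order condition: 335 - 4q_Z - 2(q_N) = 0.
Rearranging gives the reaction functions q_N = (360 - 2q_Z)/4 and q_Z = (335 - 2q_N)/4.
Substituting one into the other gives q_N = 385/6 and q_Z = 155/3.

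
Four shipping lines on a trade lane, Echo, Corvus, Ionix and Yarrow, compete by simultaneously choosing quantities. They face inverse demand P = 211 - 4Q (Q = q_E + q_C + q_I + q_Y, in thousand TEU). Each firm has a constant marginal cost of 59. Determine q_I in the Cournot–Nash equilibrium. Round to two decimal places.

7.60

Each firm earns π_i = (211 - 4Q)q_i - 59q_i.
Setting ∂π_i/∂q_i = 0 with rivals' quantities fixed: 152 - 8q_i - 4·Σ_{j≠i} q_j = 0.
By symmetry each firm produces the same amount; substituting Σ_{j≠i} q_j = 3q_i yields q_i = 152/20 = 38/5.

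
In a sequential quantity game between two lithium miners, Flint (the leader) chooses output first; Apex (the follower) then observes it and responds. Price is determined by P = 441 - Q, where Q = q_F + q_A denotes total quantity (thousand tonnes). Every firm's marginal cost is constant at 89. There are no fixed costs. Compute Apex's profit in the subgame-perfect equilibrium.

7744

The follower Apex best-responds to any q_F: π_A = (441 - Q)q_A - 89q_A.
Setting the follower's marginal profit to zero, 352 - q_F - 2q_A = 0, i.e. q_A = (352 - q_F)/2.
Flint substitutes q_A(q_F) into its own profit: π_F = q_F(441 - q_F - (352 - q_F)/2) - 89q_F = (265 - (1/2)q_F)q_F - 89q_F.
The leader's first-order condition 176 - q_F = 0 yields q_F = 176.
Then q_A = (352 - 176)/2 = 88.
Price P = 441 - 264 = 177.
Apex's profit: (177 - 89)·88 = 7744.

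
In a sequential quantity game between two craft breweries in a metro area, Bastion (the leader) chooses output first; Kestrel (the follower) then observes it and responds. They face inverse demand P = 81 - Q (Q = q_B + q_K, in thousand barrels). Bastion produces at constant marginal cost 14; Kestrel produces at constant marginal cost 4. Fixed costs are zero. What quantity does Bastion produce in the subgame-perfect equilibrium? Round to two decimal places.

28.50

The follower Kestrel best-responds to any q_B: π_K = (81 - Q)q_K - 4q_K.
Follower FOC: 77 - q_B - 2q_K = 0, so q_K(q_B) = (77 - q_B)/2.
Bastion substitutes q_K(q_B) into its own profit: π_B = q_B(81 - q_B - (77 - q_B)/2) - 14q_B = (85/2 - (1/2)q_B)q_B - 14q_B.
Leader FOC: 57/2 - q_B = 0, so q_B = 57/2.
Then q_K = (77 - 57/2)/2 = 97/4.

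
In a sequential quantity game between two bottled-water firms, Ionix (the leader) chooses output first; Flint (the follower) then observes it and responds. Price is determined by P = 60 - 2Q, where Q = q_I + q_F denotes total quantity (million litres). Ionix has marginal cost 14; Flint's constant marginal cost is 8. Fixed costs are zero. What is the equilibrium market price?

Solve by backward induction. Given q_I, the follower Flint maximises π_F = (60 - 2q_I - 2q_F)q_F - 8q_F.
∂π_F/∂q_F = 52 - 2q_I - 4q_F = 0 gives the reaction function q_F = (52 - 2q_I)/4.
Ionix substitutes q_F(q_I) into its own profit: π_I = q_I(60 - 2q_I - (52 - 2q_I)/2) - 14q_I = (34 - q_I)q_I - 14q_I.
Maximising: ∂π_I/∂q_I = 20 - 2q_I = 0, giving q_I = 10.
Then q_F = (52 - 2·10)/4 = 8.
Total output Q = 18, so price P = 60 - 2·18 = 24.

24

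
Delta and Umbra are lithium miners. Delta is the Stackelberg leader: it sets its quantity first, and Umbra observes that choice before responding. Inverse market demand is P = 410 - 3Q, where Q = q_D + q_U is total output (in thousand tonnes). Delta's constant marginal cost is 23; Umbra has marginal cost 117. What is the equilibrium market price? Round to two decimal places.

143.25

The follower Umbra best-responds to any q_D: π_U = (410 - 3Q)q_U - 117q_U.
Follower FOC: 293 - 3q_D - 6q_U = 0, so q_U(q_D) = (293 - 3q_D)/6.
Delta substitutes q_U(q_D) into its own profit: π_D = q_D(410 - 3q_D - (293 - 3q_D)/2) - 23q_D = (527/2 - (3/2)q_D)q_D - 23q_D.
Maximising: ∂π_D/∂q_D = 481/2 - 3q_D = 0, giving q_D = 481/6.
Then q_U = (293 - 3·(481/6))/6 = 35/4.
Total output Q = 1067/12, so price P = 410 - 3·(1067/12) = 573/4.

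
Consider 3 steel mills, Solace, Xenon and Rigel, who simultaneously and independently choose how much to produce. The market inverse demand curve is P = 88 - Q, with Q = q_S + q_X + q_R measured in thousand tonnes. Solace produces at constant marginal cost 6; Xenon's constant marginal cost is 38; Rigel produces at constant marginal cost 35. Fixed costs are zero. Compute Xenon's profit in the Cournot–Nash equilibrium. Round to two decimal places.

14.06

Solace's profit: π_S = (88 - Q)q_S - (6q_S). Setting ∂π_S/∂q_S = 0: 82 - 2q_S - (q_X + q_R) = 0.
Xenon's first-order condition: 50 - 2q_X - (q_S + q_R) = 0.
Rigel's profit: π_R = (88 - Q)q_R - (35q_R). Setting ∂π_R/∂q_R = 0: 53 - 2q_R - (q_S + q_X) = 0.
Summing all 3 equations gives 185 − 4Q = 0, hence Q = 185/4.
Back-substituting: q_S = (82 − 185/4) = 143/4, q_X = (50 − 185/4) = 15/4, q_R = (53 − 185/4) = 27/4.
Price P = 88 - 185/4 = 167/4.
Xenon's profit: (167/4 - 38)·(15/4) = 225/16.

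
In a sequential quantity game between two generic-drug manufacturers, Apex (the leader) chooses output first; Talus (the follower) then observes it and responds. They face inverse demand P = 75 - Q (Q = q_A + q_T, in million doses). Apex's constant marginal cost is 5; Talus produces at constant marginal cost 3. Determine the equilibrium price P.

22

The follower Talus best-responds to any q_A: π_T = (75 - Q)q_T - 3q_T.
Setting the follower's marginal profit to zero, 72 - q_A - 2q_T = 0, i.e. q_T = (72 - q_A)/2.
The leader anticipates this reaction. Substituting into P = 75 - Q gives P = 39 - (1/2)q_A, so π_A = (39 - (1/2)q_A)q_A - 5q_A.
Leader FOC: 34 - q_A = 0, so q_A = 34.
Then q_T = (72 - 34)/2 = 19.
Total output Q = 53, so price P = 75 - 53 = 22.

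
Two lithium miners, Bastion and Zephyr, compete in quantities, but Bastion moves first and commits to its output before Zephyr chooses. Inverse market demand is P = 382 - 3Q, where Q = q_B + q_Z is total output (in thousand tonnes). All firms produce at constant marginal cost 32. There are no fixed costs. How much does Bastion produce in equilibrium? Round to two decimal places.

Solve by backward induction. Given q_B, the follower Zephyr maximises π_Z = (382 - 3q_B - 3q_Z)q_Z - 32q_Z.
Follower FOC: 350 - 3q_B - 6q_Z = 0, so q_Z(q_B) = (350 - 3q_B)/6.
The leader anticipates this reaction. Substituting into P = 382 - 3Q gives P = 207 - (3/2)q_B, so π_B = (207 - (3/2)q_B)q_B - 32q_B.
The leader's first-order condition 175 - 3q_B = 0 yields q_B = 175/3.
Then q_Z = (350 - 3·(175/3))/6 = 175/6.

58.33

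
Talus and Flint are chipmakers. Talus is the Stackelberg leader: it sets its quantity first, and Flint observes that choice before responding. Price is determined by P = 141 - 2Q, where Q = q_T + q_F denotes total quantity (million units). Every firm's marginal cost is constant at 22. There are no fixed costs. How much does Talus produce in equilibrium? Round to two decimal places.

Solve by backward induction. Given q_T, the follower Flint maximises π_F = (141 - 2q_T - 2q_F)q_F - 22q_F.
∂π_F/∂q_F = 119 - 2q_T - 4q_F = 0 gives the reaction function q_F = (119 - 2q_T)/4.
The leader anticipates this reaction. Substituting into P = 141 - 2Q gives P = 163/2 - q_T, so π_T = (163/2 - q_T)q_T - 22q_T.
Leader FOC: 119/2 - 2q_T = 0, so q_T = 119/4.
Then q_F = (119 - 2·(119/4))/4 = 119/8.

29.75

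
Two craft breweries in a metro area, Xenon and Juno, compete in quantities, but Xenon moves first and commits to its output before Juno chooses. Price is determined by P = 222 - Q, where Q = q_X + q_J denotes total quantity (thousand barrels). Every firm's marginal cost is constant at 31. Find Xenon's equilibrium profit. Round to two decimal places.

4560.13

Solve by backward induction. Given q_X, the follower Juno maximises π_J = (222 - q_X - q_J)q_J - 31q_J.
Follower FOC: 191 - q_X - 2q_J = 0, so q_J(q_X) = (191 - q_X)/2.
The leader anticipates this reaction. Substituting into P = 222 - Q gives P = 253/2 - (1/2)q_X, so π_X = (253/2 - (1/2)q_X)q_X - 31q_X.
The leader's first-order condition 191/2 - q_X = 0 yields q_X = 191/2.
Then q_J = (191 - 191/2)/2 = 191/4.
Price P = 222 - 573/4 = 315/4.
Xenon's profit: (315/4 - 31)·(191/2) = 4560.1250.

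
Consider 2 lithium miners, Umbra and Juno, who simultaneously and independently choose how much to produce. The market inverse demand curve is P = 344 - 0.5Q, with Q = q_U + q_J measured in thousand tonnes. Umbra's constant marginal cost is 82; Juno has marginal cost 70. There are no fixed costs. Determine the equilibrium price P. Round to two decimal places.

Umbra's profit: π_U = (344 - 0.5Q)q_U - (82q_U). Setting ∂π_U/∂q_U = 0: 262 - q_U - (1/2)(q_J) = 0.
Juno's first-order condition: 274 - q_J - (1/2)(q_U) = 0.
Best responses: q_U = (262 - (1/2)q_J), q_J = (274 - (1/2)q_U).
Solving the pair: q_U = 500/3, q_J = 572/3.
Total output Q = 1072/3, so price P = 344 - (1/2)·(1072/3) = 496/3.

165.33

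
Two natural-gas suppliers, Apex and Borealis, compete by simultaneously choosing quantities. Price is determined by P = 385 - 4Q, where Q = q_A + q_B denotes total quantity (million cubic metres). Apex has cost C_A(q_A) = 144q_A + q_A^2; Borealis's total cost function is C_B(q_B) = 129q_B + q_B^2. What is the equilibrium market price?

243

Apex's profit: π_A = (385 - 4Q)q_A - (144q_A + q_A²). Setting ∂π_A/∂q_A = 0: 241 - 10q_A - 4(q_B) = 0.
Borealis's profit: π_B = (385 - 4Q)q_B - (129q_B + q_B²). Setting ∂π_B/∂q_B = 0: 256 - 10q_B - 4(q_A) = 0.
So q_A = (241 - 4q_B)/10 and q_B = (256 - 4q_A)/10.
Solving the pair: q_A = 33/2, q_B = 19.
Total output Q = 71/2, so price P = 385 - 4·(71/2) = 243.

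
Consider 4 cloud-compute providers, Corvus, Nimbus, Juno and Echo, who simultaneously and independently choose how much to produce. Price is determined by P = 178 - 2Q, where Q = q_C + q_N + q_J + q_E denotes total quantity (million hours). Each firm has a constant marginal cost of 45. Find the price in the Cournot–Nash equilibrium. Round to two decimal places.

A representative firm's profit is π_i = q_i(178 - 2Q) - 45q_i.
First-order condition (treating rivals' output as given): 133 - 4q_i - 2·Σ_{j≠i} q_j = 0.
By symmetry each firm produces the same amount; substituting Σ_{j≠i} q_j = 3q_i yields q_i = 133/10.
Total output Q = 266/5, so price P = 178 - 2·(266/5) = 358/5.

71.60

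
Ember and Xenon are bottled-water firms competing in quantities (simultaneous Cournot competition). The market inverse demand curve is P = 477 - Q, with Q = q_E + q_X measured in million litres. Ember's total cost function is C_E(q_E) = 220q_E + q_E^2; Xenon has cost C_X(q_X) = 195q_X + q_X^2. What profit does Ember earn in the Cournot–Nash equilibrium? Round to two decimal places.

4946.81

Ember's profit: π_E = (477 - Q)q_E - (220q_E + q_E²). Setting ∂π_E/∂q_E = 0: 257 - 4q_E - (q_X) = 0.
Xenon's first-order condition: 282 - 4q_X - (q_E) = 0.
So q_E = (257 - q_X)/4 and q_X = (282 - q_E)/4.
Substituting one into the other gives q_E = 746/15 and q_X = 871/15.
Price P = 477 - 539/5 = 1846/5.
Ember's profit: (1846/5)·(746/15) - 220·(746/15) - (746/15)² = 4946.8089.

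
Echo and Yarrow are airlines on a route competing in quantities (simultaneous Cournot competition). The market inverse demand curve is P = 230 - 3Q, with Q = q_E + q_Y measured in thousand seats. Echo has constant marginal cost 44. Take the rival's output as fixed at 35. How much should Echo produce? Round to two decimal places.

With the rival's output fixed at 35, Echo's profit is π_E = (230 - 3·35 - 3q_E)q_E - (44q_E) = (125 - 3q_E)q_E - (44q_E).
∂π_E/∂q_E = 81 - 6q_E = 0, so q_E = 27/2.

13.50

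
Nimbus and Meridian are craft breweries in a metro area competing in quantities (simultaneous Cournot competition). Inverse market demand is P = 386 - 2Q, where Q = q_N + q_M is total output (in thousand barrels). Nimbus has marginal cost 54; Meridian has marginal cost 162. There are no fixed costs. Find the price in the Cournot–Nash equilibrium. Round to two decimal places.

Nimbus's profit: π_N = (386 - 2Q)q_N - (54q_N). Setting ∂π_N/∂q_N = 0: 332 - 4q_N - 2(q_M) = 0.
Meridian's first-order condition: 224 - 4q_M - 2(q_N) = 0.
Best responses: q_N = (332 - 2q_M)/4, q_M = (224 - 2q_N)/4.
Substituting one into the other gives q_N = 220/3 and q_M = 58/3.
Total output Q = 278/3, so price P = 386 - 2·(278/3) = 602/3.

200.67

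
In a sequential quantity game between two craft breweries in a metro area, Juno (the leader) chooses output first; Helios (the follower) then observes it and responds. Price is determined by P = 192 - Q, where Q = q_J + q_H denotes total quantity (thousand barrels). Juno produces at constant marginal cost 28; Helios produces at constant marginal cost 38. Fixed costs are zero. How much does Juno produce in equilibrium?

Solve by backward induction. Given q_J, the follower Helios maximises π_H = (192 - q_J - q_H)q_H - 38q_H.
∂π_H/∂q_H = 154 - q_J - 2q_H = 0 gives the reaction function q_H = (154 - q_J)/2.
The leader anticipates this reaction. Substituting into P = 192 - Q gives P = 115 - (1/2)q_J, so π_J = (115 - (1/2)q_J)q_J - 28q_J.
The leader's first-order condition 87 - q_J = 0 yields q_J = 87.
Then q_H = (154 - 87)/2 = 67/2.

87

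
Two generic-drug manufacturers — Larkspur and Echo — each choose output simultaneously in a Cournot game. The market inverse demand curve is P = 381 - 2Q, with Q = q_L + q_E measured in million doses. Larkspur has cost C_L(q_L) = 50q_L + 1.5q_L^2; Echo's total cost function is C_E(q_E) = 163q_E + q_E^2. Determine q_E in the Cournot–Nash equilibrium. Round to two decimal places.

Larkspur's profit: π_L = (381 - 2Q)q_L - (50q_L + (3/2)q_L²). Setting ∂π_L/∂q_L = 0: 331 - 7q_L - 2(q_E) = 0.
Echo's profit: π_E = (381 - 2Q)q_E - (163q_E + q_E²). Setting ∂π_E/∂q_E = 0: 218 - 6q_E - 2(q_L) = 0.
Rearranging gives the reaction functions q_L = (331 - 2q_E)/7 and q_E = (218 - 2q_L)/6.
Substituting one into the other gives q_L = 775/19 and q_E = 432/19.

22.74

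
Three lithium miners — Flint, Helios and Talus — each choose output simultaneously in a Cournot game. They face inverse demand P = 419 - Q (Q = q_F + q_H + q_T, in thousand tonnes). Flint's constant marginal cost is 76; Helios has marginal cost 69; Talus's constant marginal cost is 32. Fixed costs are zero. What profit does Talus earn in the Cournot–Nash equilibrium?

Flint's profit: π_F = (419 - Q)q_F - (76q_F). Setting ∂π_F/∂q_F = 0: 343 - 2q_F - (q_H + q_T) = 0.
Helios's first-order condition: 350 - 2q_H - (q_F + q_T) = 0.
Talus's profit: π_T = (419 - Q)q_T - (32q_T). Setting ∂π_T/∂q_T = 0: 387 - 2q_T - (q_F + q_H) = 0.
Adding the 3 conditions: 1080 − 2Q − 2Q = 0, i.e. Q = 270.
Back-substituting: q_F = (343 − 270) = 73, q_H = (350 − 270) = 80, q_T = (387 − 270) = 117.
Price P = 419 - 270 = 149.
Talus's profit: (149 - 32)·117 = 13689.

13689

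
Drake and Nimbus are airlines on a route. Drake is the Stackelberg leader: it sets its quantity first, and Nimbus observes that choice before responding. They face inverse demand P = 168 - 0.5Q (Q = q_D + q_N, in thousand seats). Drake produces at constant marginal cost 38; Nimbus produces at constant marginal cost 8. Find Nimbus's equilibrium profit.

6050

Solve by backward induction. Given q_D, the follower Nimbus maximises π_N = (168 - (1/2)q_D - (1/2)q_N)q_N - 8q_N.
Setting the follower's marginal profit to zero, 160 - (1/2)q_D - q_N = 0, i.e. q_N = (160 - (1/2)q_D).
Drake substitutes q_N(q_D) into its own profit: π_D = q_D(168 - (1/2)q_D - (160 - (1/2)q_D)/2) - 38q_D = (88 - (1/4)q_D)q_D - 38q_D.
Maximising: ∂π_D/∂q_D = 50 - (1/2)q_D = 0, giving q_D = 100.
Then q_N = (160 - (1/2)·100) = 110.
Price P = 168 - (1/2)·210 = 63.
Nimbus's profit: (63 - 8)·110 = 6050.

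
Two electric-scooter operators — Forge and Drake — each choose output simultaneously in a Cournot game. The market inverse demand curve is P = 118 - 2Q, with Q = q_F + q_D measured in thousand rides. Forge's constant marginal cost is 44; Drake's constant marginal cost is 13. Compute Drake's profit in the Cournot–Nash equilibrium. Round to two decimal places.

Forge's profit: π_F = (118 - 2Q)q_F - (44q_F). Setting ∂π_F/∂q_F = 0: 74 - 4q_F - 2(q_D) = 0.
Drake's profit: π_D = (118 - 2Q)q_D - (13q_D). Setting ∂π_D/∂q_D = 0: 105 - 4q_D - 2(q_F) = 0.
Rearranging gives the reaction functions q_F = (74 - 2q_D)/4 and q_D = (105 - 2q_F)/4.
Substituting one into the other gives q_F = 43/6 and q_D = 68/3.
Price P = 118 - 2·(179/6) = 175/3.
Drake's profit: (175/3 - 13)·(68/3) = 1027.5556.

1027.56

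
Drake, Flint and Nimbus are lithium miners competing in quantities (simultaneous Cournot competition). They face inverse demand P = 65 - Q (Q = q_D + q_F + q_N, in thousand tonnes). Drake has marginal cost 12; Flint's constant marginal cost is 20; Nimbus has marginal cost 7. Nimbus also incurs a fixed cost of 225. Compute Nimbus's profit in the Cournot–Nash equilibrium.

136

Drake's profit: π_D = (65 - Q)q_D - (12q_D). Setting ∂π_D/∂q_D = 0: 53 - 2q_D - (q_F + q_N) = 0.
Flint's profit: π_F = (65 - Q)q_F - (20q_F). Setting ∂π_F/∂q_F = 0: 45 - 2q_F - (q_D + q_N) = 0.
Nimbus's profit: π_N = (65 - Q)q_N - (7q_N). Setting ∂π_N/∂q_N = 0: 58 - 2q_N - (q_D + q_F) = 0.
Summing all 3 equations gives 156 − 4Q = 0, hence Q = 39.
Back-substituting: q_D = (53 − 39) = 14, q_F = (45 − 39) = 6, q_N = (58 − 39) = 19.
Price P = 65 - 39 = 26.
Nimbus's profit: (26 - 7)·19 - 225 = 136.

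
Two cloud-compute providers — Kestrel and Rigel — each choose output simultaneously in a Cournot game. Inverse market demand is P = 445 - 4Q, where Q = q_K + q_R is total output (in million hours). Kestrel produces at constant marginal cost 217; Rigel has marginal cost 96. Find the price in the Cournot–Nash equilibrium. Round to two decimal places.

Kestrel's profit: π_K = (445 - 4Q)q_K - (217q_K). Setting ∂π_K/∂q_K = 0: 228 - 8q_K - 4(q_R) = 0.
Rigel's first-order condition: 349 - 8q_R - 4(q_K) = 0.
So q_K = (228 - 4q_R)/8 and q_R = (349 - 4q_K)/8.
Solving the pair: q_K = 107/12, q_R = 235/6.
Total output Q = 577/12, so price P = 445 - 4·(577/12) = 758/3.

252.67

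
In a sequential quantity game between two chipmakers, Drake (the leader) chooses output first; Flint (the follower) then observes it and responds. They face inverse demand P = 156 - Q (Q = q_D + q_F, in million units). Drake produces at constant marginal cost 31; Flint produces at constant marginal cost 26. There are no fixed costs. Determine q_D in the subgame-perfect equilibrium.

Solve by backward induction. Given q_D, the follower Flint maximises π_F = (156 - q_D - q_F)q_F - 26q_F.
∂π_F/∂q_F = 130 - q_D - 2q_F = 0 gives the reaction function q_F = (130 - q_D)/2.
Drake substitutes q_F(q_D) into its own profit: π_D = q_D(156 - q_D - (130 - q_D)/2) - 31q_D = (91 - (1/2)q_D)q_D - 31q_D.
The leader's first-order condition 60 - q_D = 0 yields q_D = 60.
Then q_F = (130 - 60)/2 = 35.

60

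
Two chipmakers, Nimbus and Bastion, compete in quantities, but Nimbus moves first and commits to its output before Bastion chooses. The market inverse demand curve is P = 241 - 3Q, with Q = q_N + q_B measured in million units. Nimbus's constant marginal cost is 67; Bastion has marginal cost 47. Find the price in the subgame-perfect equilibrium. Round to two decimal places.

105.50

Solve by backward induction. Given q_N, the follower Bastion maximises π_B = (241 - 3q_N - 3q_B)q_B - 47q_B.
Setting the follower's marginal profit to zero, 194 - 3q_N - 6q_B = 0, i.e. q_B = (194 - 3q_N)/6.
The leader anticipates this reaction. Substituting into P = 241 - 3Q gives P = 144 - (3/2)q_N, so π_N = (144 - (3/2)q_N)q_N - 67q_N.
The leader's first-order condition 77 - 3q_N = 0 yields q_N = 77/3.
Then q_B = (194 - 3·(77/3))/6 = 39/2.
Total output Q = 271/6, so price P = 241 - 3·(271/6) = 211/2.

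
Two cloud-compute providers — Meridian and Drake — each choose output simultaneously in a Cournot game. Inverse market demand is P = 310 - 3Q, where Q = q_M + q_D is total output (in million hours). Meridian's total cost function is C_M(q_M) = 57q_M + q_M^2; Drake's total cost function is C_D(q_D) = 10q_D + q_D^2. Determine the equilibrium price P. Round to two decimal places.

159.18

Meridian's profit: π_M = (310 - 3Q)q_M - (57q_M + q_M²). Setting ∂π_M/∂q_M = 0: 253 - 8q_M - 3(q_D) = 0.
Drake's first-order condition: 300 - 8q_D - 3(q_M) = 0.
Rearranging gives the reaction functions q_M = (253 - 3q_D)/8 and q_D = (300 - 3q_M)/8.
Substituting one into the other gives q_M = 1124/55 and q_D = 1641/55.
Total output Q = 553/11, so price P = 310 - 3·(553/11) = 1751/11.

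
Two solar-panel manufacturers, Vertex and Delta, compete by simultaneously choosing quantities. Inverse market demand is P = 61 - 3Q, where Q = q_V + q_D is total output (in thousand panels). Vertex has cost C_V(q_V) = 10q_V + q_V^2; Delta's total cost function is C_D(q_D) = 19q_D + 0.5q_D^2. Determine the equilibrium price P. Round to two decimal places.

34.57

Vertex's profit: π_V = (61 - 3Q)q_V - (10q_V + q_V²). Setting ∂π_V/∂q_V = 0: 51 - 8q_V - 3(q_D) = 0.
Delta's profit: π_D = (61 - 3Q)q_D - (19q_D + (1/2)q_D²). Setting ∂π_D/∂q_D = 0: 42 - 7q_D - 3(q_V) = 0.
Best responses: q_V = (51 - 3q_D)/8, q_D = (42 - 3q_V)/7.
Substituting one into the other gives q_V = 231/47 and q_D = 183/47.
Total output Q = 414/47, so price P = 61 - 3·(414/47) = 1625/47.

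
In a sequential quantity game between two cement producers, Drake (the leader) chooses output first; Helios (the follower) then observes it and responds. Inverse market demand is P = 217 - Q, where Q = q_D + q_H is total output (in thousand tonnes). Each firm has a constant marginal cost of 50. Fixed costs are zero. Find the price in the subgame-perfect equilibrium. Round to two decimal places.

91.75

Solve by backward induction. Given q_D, the follower Helios maximises π_H = (217 - q_D - q_H)q_H - 50q_H.
Setting the follower's marginal profit to zero, 167 - q_D - 2q_H = 0, i.e. q_H = (167 - q_D)/2.
The leader anticipates this reaction. Substituting into P = 217 - Q gives P = 267/2 - (1/2)q_D, so π_D = (267/2 - (1/2)q_D)q_D - 50q_D.
Leader FOC: 167/2 - q_D = 0, so q_D = 167/2.
Then q_H = (167 - 167/2)/2 = 167/4.
Total output Q = 501/4, so price P = 217 - 501/4 = 367/4.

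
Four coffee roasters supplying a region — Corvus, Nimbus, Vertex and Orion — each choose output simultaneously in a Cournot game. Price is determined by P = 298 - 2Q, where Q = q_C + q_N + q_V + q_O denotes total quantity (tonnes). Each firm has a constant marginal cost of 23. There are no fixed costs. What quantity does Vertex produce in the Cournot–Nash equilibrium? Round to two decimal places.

27.50

A representative firm's profit is π_i = q_i(298 - 2Q) - 23q_i.
First-order condition (treating rivals' output as given): 275 - 4q_i - 2·Σ_{j≠i} q_j = 0.
With identical firms every q_j equals q_i, so Σ_{j≠i} q_j = 3q_i and 275 = 10q_i, giving q_i = 55/2.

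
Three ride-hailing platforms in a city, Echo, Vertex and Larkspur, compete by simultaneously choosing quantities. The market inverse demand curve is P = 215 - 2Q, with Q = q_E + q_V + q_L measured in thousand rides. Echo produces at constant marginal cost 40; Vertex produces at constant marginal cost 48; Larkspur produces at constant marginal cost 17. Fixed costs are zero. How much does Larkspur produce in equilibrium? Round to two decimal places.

31.50

Echo's profit: π_E = (215 - 2Q)q_E - (40q_E). Setting ∂π_E/∂q_E = 0: 175 - 4q_E - 2(q_V + q_L) = 0.
Vertex's first-order condition: 167 - 4q_V - 2(q_E + q_L) = 0.
Larkspur's first-order condition: 198 - 4q_L - 2(q_E + q_V) = 0.
Summing all 3 equations gives 540 − 8Q = 0, hence Q = 135/2.
Back-substituting: q_E = (175 − 135)/2 = 20, q_V = (167 − 135)/2 = 16, q_L = (198 − 135)/2 = 63/2.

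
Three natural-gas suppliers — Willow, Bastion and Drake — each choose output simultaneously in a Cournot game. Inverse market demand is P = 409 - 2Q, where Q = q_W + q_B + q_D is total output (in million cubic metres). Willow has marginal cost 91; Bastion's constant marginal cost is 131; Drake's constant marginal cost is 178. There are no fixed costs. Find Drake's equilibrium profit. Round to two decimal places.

Willow's profit: π_W = (409 - 2Q)q_W - (91q_W). Setting ∂π_W/∂q_W = 0: 318 - 4q_W - 2(q_B + q_D) = 0.
Bastion's profit: π_B = (409 - 2Q)q_B - (131q_B). Setting ∂π_B/∂q_B = 0: 278 - 4q_B - 2(q_W + q_D) = 0.
Drake's profit: π_D = (409 - 2Q)q_D - (178q_D). Setting ∂π_D/∂q_D = 0: 231 - 4q_D - 2(q_W + q_B) = 0.
Summing all 3 equations gives 827 − 8Q = 0, hence Q = 827/8.
Back-substituting: q_W = (318 − 827/4)/2 = 445/8, q_B = (278 − 827/4)/2 = 285/8, q_D = (231 − 827/4)/2 = 97/8.
Price P = 409 - 2·(827/8) = 809/4.
Drake's profit: (809/4 - 178)·(97/8) = 294.0313.

294.03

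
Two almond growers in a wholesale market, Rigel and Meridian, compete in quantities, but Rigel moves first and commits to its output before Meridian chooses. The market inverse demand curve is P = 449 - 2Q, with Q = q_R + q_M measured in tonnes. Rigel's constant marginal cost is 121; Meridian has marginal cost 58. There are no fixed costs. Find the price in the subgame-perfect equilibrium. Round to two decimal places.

187.25

The follower Meridian best-responds to any q_R: π_M = (449 - 2Q)q_M - 58q_M.
Follower FOC: 391 - 2q_R - 4q_M = 0, so q_M(q_R) = (391 - 2q_R)/4.
Rigel substitutes q_M(q_R) into its own profit: π_R = q_R(449 - 2q_R - (391 - 2q_R)/2) - 121q_R = (507/2 - q_R)q_R - 121q_R.
The leader's first-order condition 265/2 - 2q_R = 0 yields q_R = 265/4.
Then q_M = (391 - 2·(265/4))/4 = 517/8.
Total output Q = 1047/8, so price P = 449 - 2·(1047/8) = 749/4.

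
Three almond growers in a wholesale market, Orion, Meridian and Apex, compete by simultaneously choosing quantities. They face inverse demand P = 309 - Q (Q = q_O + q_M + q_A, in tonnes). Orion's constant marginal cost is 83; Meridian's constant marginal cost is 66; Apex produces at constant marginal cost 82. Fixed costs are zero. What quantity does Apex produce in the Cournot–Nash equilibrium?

53

Orion's profit: π_O = (309 - Q)q_O - (83q_O). Setting ∂π_O/∂q_O = 0: 226 - 2q_O - (q_M + q_A) = 0.
Meridian's profit: π_M = (309 - Q)q_M - (66q_M). Setting ∂π_M/∂q_M = 0: 243 - 2q_M - (q_O + q_A) = 0.
Apex's first-order condition: 227 - 2q_A - (q_O + q_M) = 0.
Adding the 3 first-order conditions: 696 − 4Q = 0, so Q = 174.
Back-substituting: q_O = (226 − 174) = 52, q_M = (243 − 174) = 69, q_A = (227 − 174) = 53.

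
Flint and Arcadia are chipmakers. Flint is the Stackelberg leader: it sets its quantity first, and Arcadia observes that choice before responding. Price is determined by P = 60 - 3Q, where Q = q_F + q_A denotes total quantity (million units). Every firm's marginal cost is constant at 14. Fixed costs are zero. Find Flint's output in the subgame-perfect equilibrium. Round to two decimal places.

Solve by backward induction. Given q_F, the follower Arcadia maximises π_A = (60 - 3q_F - 3q_A)q_A - 14q_A.
∂π_A/∂q_A = 46 - 3q_F - 6q_A = 0 gives the reaction function q_A = (46 - 3q_F)/6.
The leader anticipates this reaction. Substituting into P = 60 - 3Q gives P = 37 - (3/2)q_F, so π_F = (37 - (3/2)q_F)q_F - 14q_F.
The leader's first-order condition 23 - 3q_F = 0 yields q_F = 23/3.
Then q_A = (46 - 3·(23/3))/6 = 23/6.

7.67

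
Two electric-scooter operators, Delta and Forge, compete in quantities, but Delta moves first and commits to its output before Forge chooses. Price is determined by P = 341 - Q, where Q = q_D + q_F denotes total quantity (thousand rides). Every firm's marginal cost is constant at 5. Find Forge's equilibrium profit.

Solve by backward induction. Given q_D, the follower Forge maximises π_F = (341 - q_D - q_F)q_F - 5q_F.
Follower FOC: 336 - q_D - 2q_F = 0, so q_F(q_D) = (336 - q_D)/2.
The leader anticipates this reaction. Substituting into P = 341 - Q gives P = 173 - (1/2)q_D, so π_D = (173 - (1/2)q_D)q_D - 5q_D.
Maximising: ∂π_D/∂q_D = 168 - q_D = 0, giving q_D = 168.
Then q_F = (336 - 168)/2 = 84.
Price P = 341 - 252 = 89.
Forge's profit: (89 - 5)·84 = 7056.

7056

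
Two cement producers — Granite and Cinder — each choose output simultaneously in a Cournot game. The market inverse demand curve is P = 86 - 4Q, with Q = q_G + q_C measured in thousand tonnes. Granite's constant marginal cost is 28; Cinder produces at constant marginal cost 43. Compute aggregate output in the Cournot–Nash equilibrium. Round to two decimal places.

Granite's profit: π_G = (86 - 4Q)q_G - (28q_G). Setting ∂π_G/∂q_G = 0: 58 - 8q_G - 4(q_C) = 0.
Cinder's first-order condition: 43 - 8q_C - 4(q_G) = 0.
Rearranging gives the reaction functions q_G = (58 - 4q_C)/8 and q_C = (43 - 4q_G)/8.
Solving the pair: q_G = 73/12, q_C = 7/3.
Total output Q = 73/12 + 7/3 = 101/12.

8.42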